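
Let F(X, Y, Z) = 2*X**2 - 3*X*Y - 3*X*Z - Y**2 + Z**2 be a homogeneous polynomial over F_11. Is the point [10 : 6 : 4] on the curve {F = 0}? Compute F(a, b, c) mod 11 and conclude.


F(10,6,4) ≡ 1 (mod 11); P is NOT on the curve.

Evaluate F(10, 6, 4) term-by-term (mod 11).
  2*X**2 ↦ 2·100·1·1 = 200
  -3*X*Y ↦ -3·10·6·1 = -180
  -3*X*Z ↦ -3·10·1·4 = -120
  -Y**2 ↦ -1·1·36·1 = -36
  Z**2 ↦ 1·1·1·16 = 16
Sum: F(10, 6, 4) = (200) + (-180) + (-120) + (-36) + (16) = -120.
Reducing mod 11: -120 ≡ 1 (mod 11).
Since F(a, b, c) ≡ 1 ≠ 0 (mod 11), P does NOT lie on the curve.


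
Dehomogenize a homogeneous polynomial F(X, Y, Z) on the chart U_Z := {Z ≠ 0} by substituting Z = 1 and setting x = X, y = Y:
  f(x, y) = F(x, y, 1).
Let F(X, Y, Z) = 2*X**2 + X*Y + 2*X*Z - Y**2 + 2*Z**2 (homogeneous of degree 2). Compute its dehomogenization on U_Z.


f(x, y) = 2*x**2 + x*y + 2*x - y**2 + 2

On U_Z we set Z = 1. Each monomial c·X^i·Y^j·Z^k in F becomes c·x^i·y^j·1^k = c·x^i·y^j.
Substituting Z = 1: F(X, Y, 1) = 2*x**2 + x*y + 2*x - y**2 + 2.
Note: deg(f) ≤ deg(F) = 2; strict inequality happens when F is divisible by Z (lost terms).


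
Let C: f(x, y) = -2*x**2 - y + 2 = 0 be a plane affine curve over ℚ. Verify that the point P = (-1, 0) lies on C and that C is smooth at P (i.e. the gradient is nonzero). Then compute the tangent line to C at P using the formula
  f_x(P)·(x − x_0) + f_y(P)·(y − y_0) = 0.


Tangent line at P: 4*x - y + 4 = 0.

Step 1: f(-1, 0) = 0, so P lies on C.
Step 2: partial derivatives
  f_x(x, y) = -4*x, f_y(x, y) = -1.
  f_x(P) = 4, f_y(P) = -1 (gradient nonzero, so P is smooth).
Step 3: tangent line at P: 4·(x − -1) + -1·(y − 0) = 0.
Expanding: 4*x - y + 4 = 0.


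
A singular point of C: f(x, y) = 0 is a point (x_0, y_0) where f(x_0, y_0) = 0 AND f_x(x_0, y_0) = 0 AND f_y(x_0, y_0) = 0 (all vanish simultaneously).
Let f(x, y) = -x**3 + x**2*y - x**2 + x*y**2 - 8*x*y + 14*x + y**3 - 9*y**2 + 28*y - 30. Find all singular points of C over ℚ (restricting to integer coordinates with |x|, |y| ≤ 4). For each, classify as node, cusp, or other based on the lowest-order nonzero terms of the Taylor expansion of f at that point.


Singular points: {(1, 3)}; classification: node.

Compute partial derivatives:
  f_x = -3*x**2 + 2*x*y - 2*x + y**2 - 8*y + 14.
  f_y = x**2 + 2*x*y - 8*x + 3*y**2 - 18*y + 28.
Scan x_0 ∈ {−4, ..., 4}. For each x_0, f_y(x_0, y) is a polynomial in y; find its integer roots y ∈ {−4, ..., 4}, then test f_x and f at those candidates.
  x = -4: f_y(-4, y) = 3*y**2 - 26*y + 76; no integer root y with |y| ≤ 4.
  x = -3: f_y(-3, y) = 3*y**2 - 24*y + 61; no integer root y with |y| ≤ 4.
  x = -2: f_y(-2, y) = 3*y**2 - 22*y + 48; no integer root y with |y| ≤ 4.
  x = -1: f_y(-1, y) = 3*y**2 - 20*y + 37; no integer root y with |y| ≤ 4.
  x = 0: f_y(0, y) = 3*y**2 - 18*y + 28; no integer root y with |y| ≤ 4.
  x = 1: f_y(1, y) = 3*y**2 - 16*y + 21; vanishes at y ∈ {3}. (1, 3): f_x = 0, f = 0 — SINGULAR.
  x = 2: f_y(2, y) = 3*y**2 - 14*y + 16; vanishes at y ∈ {2}. (2, 2): f_x = -6 ≠ 0.
  x = 3: f_y(3, y) = 3*y**2 - 12*y + 13; no integer root y with |y| ≤ 4.
  x = 4: f_y(4, y) = 3*y**2 - 10*y + 12; no integer root y with |y| ≤ 4.
Only singular point on the grid: (1, 3).
Classify: substitute x = 1 + u, y = 3 + v and expand: f = -u**3 + u**2*v - u**2 + u*v**2 + v**3 + v**2.
No constant or linear terms (consistent with a singular point). Quadratic part: -u**2 + v**2. Cubic part: -u**3 + u**2*v + u*v**2 + v**3.
The quadratic part v**2 - u**2 = (v − u)(v + u) splits into two distinct linear factors, so there are two distinct tangent lines y − 3 = ±(x − 1) — this is a node (ordinary double point).
Classification: node.


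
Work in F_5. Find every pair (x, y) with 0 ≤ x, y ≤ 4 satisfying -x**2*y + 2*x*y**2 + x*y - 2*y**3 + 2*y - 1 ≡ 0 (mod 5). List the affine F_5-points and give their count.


Affine F_5-points: {(1, 2), (2, 4), (4, 1), (4, 2)}; count = 4.

For each of the 25 pairs (x, y) ∈ F_5², evaluate f(x, y) mod 5. Record the zeros.
  x = 0: [0↦4, 1↦4, 2↦2, 3↦1, 4↦4]  zeros at y ∈ ∅
  x = 1: [0↦4, 1↦1, 2↦0, 3↦4, 4↦1]  zeros at y ∈ {2}
  x = 2: [0↦4, 1↦1, 2↦4, 3↦1, 4↦0]  zeros at y ∈ {4}
  x = 3: [0↦4, 1↦4, 2↦4, 3↦2, 4↦1]  zeros at y ∈ ∅
  x = 4: [0↦4, 1↦0, 2↦0, 3↦2, 4↦4]  zeros at y ∈ {1, 2}
Collecting zeros: affine points = {(1, 2), (2, 4), (4, 1), (4, 2)}.
Total count |C(F_5)_aff| = 4.


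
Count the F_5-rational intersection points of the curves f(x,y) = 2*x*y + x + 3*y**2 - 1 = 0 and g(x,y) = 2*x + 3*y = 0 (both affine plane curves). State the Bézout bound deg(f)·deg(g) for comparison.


Common zeros: {(1, 1)}; count = 1; Bézout bound = 2.

deg(f) = 2, deg(g) = 1, so Bézout bound = 2.
Scan x ∈ F_5. For each x, list the y ∈ F_5 with f(x, y) ≡ 0 and those with g(x, y) ≡ 0 (mod 5); the common zeros in that column are the intersection.
  x = 0: f ≡ 0 at y ∈ ∅; g ≡ 0 at y ∈ {0}; common: ∅.
  x = 1: f ≡ 0 at y ∈ {0, 1}; g ≡ 0 at y ∈ {1}; common: {1}.
  x = 2: f ≡ 0 at y ∈ {3, 4}; g ≡ 0 at y ∈ {2}; common: ∅.
  x = 3: f ≡ 0 at y ∈ ∅; g ≡ 0 at y ∈ {3}; common: ∅.
  x = 4: f ≡ 0 at y ∈ ∅; g ≡ 0 at y ∈ {4}; common: ∅.
Collecting: common zeros = {(1, 1)}, so the count is 1.
Comparison with the Bézout bound: 1 ≤ 2 = deg(f)·deg(g), as expected for curves with no common component (the affine F_5-count falls short of the bound because intersections may lie at infinity, over extension fields, or carry multiplicity).


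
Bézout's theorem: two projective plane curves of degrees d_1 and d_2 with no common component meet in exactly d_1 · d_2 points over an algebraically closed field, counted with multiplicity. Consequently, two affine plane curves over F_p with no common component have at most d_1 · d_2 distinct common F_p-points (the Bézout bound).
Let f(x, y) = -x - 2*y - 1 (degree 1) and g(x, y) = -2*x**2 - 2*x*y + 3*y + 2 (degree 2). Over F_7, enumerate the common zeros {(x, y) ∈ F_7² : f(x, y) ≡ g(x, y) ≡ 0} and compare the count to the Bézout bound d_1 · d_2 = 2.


Common zeros: {(4, 1), (6, 0)}; count = 2; Bézout bound = 2.

deg(f) = 1, deg(g) = 2, so Bézout bound = 2.
Scan x ∈ F_7. For each x, list the y ∈ F_7 with f(x, y) ≡ 0 and those with g(x, y) ≡ 0 (mod 7); the common zeros in that column are the intersection.
  x = 0: f ≡ 0 at y ∈ {3}; g ≡ 0 at y ∈ {4}; common: ∅.
  x = 1: f ≡ 0 at y ∈ {6}; g ≡ 0 at y ∈ {0}; common: ∅.
  x = 2: f ≡ 0 at y ∈ {2}; g ≡ 0 at y ∈ {1}; common: ∅.
  x = 3: f ≡ 0 at y ∈ {5}; g ≡ 0 at y ∈ {4}; common: ∅.
  x = 4: f ≡ 0 at y ∈ {1}; g ≡ 0 at y ∈ {1}; common: {1}.
  x = 5: f ≡ 0 at y ∈ {4}; g ≡ 0 at y ∈ ∅; common: ∅.
  x = 6: f ≡ 0 at y ∈ {0}; g ≡ 0 at y ∈ {0}; common: {0}.
Collecting: common zeros = {(4, 1), (6, 0)}, so the count is 2.
Comparison with the Bézout bound: 2 ≤ 2 = deg(f)·deg(g), as expected for curves with no common component (the bound is attained).


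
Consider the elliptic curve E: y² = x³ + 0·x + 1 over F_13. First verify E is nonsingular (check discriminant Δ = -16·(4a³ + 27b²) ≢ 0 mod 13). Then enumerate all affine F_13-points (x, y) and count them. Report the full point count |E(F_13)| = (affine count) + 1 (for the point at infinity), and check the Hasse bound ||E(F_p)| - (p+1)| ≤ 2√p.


Affine points = {(0, 1), (0, 12), (2, 3), (2, 10), (4, 0), (5, 3), (5, 10), (6, 3), (6, 10), (10, 0), (12, 0)}; affine count = 11; |E(F_13)| = 12.

Discriminant check: Δ ∝ 4a³ + 27b² = 4·0³ + 27·1² = 4·0 + 27·1 ≡ 1 (mod 13). Nonzero ⇒ E is nonsingular.
For each x ∈ F_13, compute rhs = x³ + 0·x + 1 mod 13, then count y ∈ F_13 with y² ≡ rhs.
  x = 0: rhs = 1, matching y values: 1, 12 (2 points).
  x = 1: rhs = 2, matching y values: none (0 points).
  x = 2: rhs = 9, matching y values: 3, 10 (2 points).
  x = 3: rhs = 2, matching y values: none (0 points).
  x = 4: rhs = 0, matching y values: 0 (1 points).
  x = 5: rhs = 9, matching y values: 3, 10 (2 points).
  x = 6: rhs = 9, matching y values: 3, 10 (2 points).
  x = 7: rhs = 6, matching y values: none (0 points).
  x = 8: rhs = 6, matching y values: none (0 points).
  x = 9: rhs = 2, matching y values: none (0 points).
  x = 10: rhs = 0, matching y values: 0 (1 points).
  x = 11: rhs = 6, matching y values: none (0 points).
  x = 12: rhs = 0, matching y values: 0 (1 points).
Total affine count: 11.
Full point count |E(F_13)| = 11 + 1 = 12.
Hasse bound: |12 − (13+1)| = |-2| = 2 ≤ 2√13 ≈ 7.2111 ✓.


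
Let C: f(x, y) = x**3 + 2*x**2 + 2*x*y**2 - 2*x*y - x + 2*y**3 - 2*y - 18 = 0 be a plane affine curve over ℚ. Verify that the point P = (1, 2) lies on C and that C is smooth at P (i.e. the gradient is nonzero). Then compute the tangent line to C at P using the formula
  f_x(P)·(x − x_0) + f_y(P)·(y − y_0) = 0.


Tangent line at P: 10*x + 28*y - 66 = 0.

Step 1: f(1, 2) = 0, so P lies on C.
Step 2: partial derivatives
  f_x(x, y) = 3*x**2 + 4*x + 2*y**2 - 2*y - 1, f_y(x, y) = 4*x*y - 2*x + 6*y**2 - 2.
  f_x(P) = 10, f_y(P) = 28 (gradient nonzero, so P is smooth).
Step 3: tangent line at P: 10·(x − 1) + 28·(y − 2) = 0.
Expanding: 10*x + 28*y - 66 = 0.


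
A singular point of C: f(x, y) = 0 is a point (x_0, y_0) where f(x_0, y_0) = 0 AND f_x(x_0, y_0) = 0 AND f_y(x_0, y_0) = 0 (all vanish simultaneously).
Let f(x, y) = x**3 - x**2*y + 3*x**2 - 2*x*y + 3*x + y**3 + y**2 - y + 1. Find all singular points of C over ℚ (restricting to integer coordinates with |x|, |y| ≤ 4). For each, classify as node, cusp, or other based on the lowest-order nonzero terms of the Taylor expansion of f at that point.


Singular points: {(-1, 0)}; classification: cusp.

Compute partial derivatives:
  f_x = 3*x**2 - 2*x*y + 6*x - 2*y + 3.
  f_y = -x**2 - 2*x + 3*y**2 + 2*y - 1.
Scan x_0 ∈ {−4, ..., 4}. For each x_0, f_y(x_0, y) is a polynomial in y; find its integer roots y ∈ {−4, ..., 4}, then test f_x and f at those candidates.
  x = -4: f_y(-4, y) = 3*y**2 + 2*y - 9; no integer root y with |y| ≤ 4.
  x = -3: f_y(-3, y) = 3*y**2 + 2*y - 4; no integer root y with |y| ≤ 4.
  x = -2: f_y(-2, y) = 3*y**2 + 2*y - 1; vanishes at y ∈ {-1}. (-2, -1): f_x = 1 ≠ 0.
  x = -1: f_y(-1, y) = 3*y**2 + 2*y; vanishes at y ∈ {0}. (-1, 0): f_x = 0, f = 0 — SINGULAR.
  x = 0: f_y(0, y) = 3*y**2 + 2*y - 1; vanishes at y ∈ {-1}. (0, -1): f_x = 5 ≠ 0.
  x = 1: f_y(1, y) = 3*y**2 + 2*y - 4; no integer root y with |y| ≤ 4.
  x = 2: f_y(2, y) = 3*y**2 + 2*y - 9; no integer root y with |y| ≤ 4.
  x = 3: f_y(3, y) = 3*y**2 + 2*y - 16; vanishes at y ∈ {2}. (3, 2): f_x = 32 ≠ 0.
  x = 4: f_y(4, y) = 3*y**2 + 2*y - 25; no integer root y with |y| ≤ 4.
Only singular point on the grid: (-1, 0).
Classify: substitute x = -1 + u, y = 0 + v and expand: f = u**3 - u**2*v + v**3 + v**2.
No constant or linear terms (consistent with a singular point). Quadratic part: v**2. Cubic part: u**3 - u**2*v + v**3.
The quadratic part v**2 is a perfect square, so there is a single (double) tangent line v = 0, i.e. y = 0. Restricting the cubic part to that line (v = 0) leaves u**3 ≠ 0, so f is not divisible by v and the branch is v² ≈ -u**3 to lowest order — this is a cusp.
Classification: cusp.


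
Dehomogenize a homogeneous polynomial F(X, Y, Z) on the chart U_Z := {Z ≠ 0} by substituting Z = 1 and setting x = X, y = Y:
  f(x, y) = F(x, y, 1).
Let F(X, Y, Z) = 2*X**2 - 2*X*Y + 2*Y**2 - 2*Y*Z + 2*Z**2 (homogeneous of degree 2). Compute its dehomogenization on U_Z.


f(x, y) = 2*x**2 - 2*x*y + 2*y**2 - 2*y + 2

On U_Z we set Z = 1. Each monomial c·X^i·Y^j·Z^k in F becomes c·x^i·y^j·1^k = c·x^i·y^j.
Substituting Z = 1: F(X, Y, 1) = 2*x**2 - 2*x*y + 2*y**2 - 2*y + 2.
Note: deg(f) ≤ deg(F) = 2; strict inequality happens when F is divisible by Z (lost terms).


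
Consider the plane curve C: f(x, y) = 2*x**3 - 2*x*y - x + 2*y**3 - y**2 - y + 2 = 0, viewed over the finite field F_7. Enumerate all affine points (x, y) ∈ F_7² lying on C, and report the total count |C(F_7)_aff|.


Affine F_7-points: {(0, 6), (3, 3), (4, 0), (5, 3), (5, 4), (6, 3), (6, 5)}; count = 7.

For each of the 49 pairs (x, y) ∈ F_7², evaluate f(x, y) mod 7. Record the zeros.
  x = 0: [0↦2, 1↦2, 2↦5, 3↦2, 4↦5, 5↦5, 6↦0]  zeros at y ∈ {6}
  x = 1: [0↦3, 1↦1, 2↦2, 3↦4, 4↦5, 5↦3, 6↦3]  zeros at y ∈ ∅
  x = 2: [0↦2, 1↦5, 2↦4, 3↦4, 4↦3, 5↦6, 6↦4]  zeros at y ∈ ∅
  x = 3: [0↦4, 1↦5, 2↦2, 3↦0, 4↦4, 5↦5, 6↦1]  zeros at y ∈ {3}
  x = 4: [0↦0, 1↦6, 2↦1, 3↦4, 4↦6, 5↦5, 6↦6]  zeros at y ∈ {0}
  x = 5: [0↦2, 1↦6, 2↦6, 3↦0, 4↦0, 5↦4, 6↦3]  zeros at y ∈ {3, 4}
  x = 6: [0↦1, 1↦3, 2↦1, 3↦0, 4↦5, 5↦0, 6↦4]  zeros at y ∈ {3, 5}
Collecting zeros: affine points = {(0, 6), (3, 3), (4, 0), (5, 3), (5, 4), (6, 3), (6, 5)}.
Total count |C(F_7)_aff| = 7.


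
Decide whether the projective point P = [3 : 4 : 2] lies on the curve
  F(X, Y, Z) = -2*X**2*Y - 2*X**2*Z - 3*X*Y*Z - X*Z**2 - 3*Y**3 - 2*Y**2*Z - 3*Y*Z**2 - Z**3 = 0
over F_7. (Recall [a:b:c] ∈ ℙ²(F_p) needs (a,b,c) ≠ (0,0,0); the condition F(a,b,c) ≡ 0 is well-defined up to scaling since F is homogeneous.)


F(3,4,2) ≡ 0 (mod 7); P is on the curve.

Evaluate F(3, 4, 2) term-by-term (mod 7).
  -2*X**2*Y ↦ -2·9·4·1 = -72
  -2*X**2*Z ↦ -2·9·1·2 = -36
  -3*X*Y*Z ↦ -3·3·4·2 = -72
  -X*Z**2 ↦ -1·3·1·4 = -12
  -3*Y**3 ↦ -3·1·64·1 = -192
  -2*Y**2*Z ↦ -2·1·16·2 = -64
  -3*Y*Z**2 ↦ -3·1·4·4 = -48
  -Z**3 ↦ -1·1·1·8 = -8
Sum: F(3, 4, 2) = (-72) + (-36) + (-72) + (-12) + (-192) + (-64) + (-48) + (-8) = -504.
Reducing mod 7: -504 ≡ 0 (mod 7).
Since F(a, b, c) ≡ 0 (mod 7), P lies on the curve.


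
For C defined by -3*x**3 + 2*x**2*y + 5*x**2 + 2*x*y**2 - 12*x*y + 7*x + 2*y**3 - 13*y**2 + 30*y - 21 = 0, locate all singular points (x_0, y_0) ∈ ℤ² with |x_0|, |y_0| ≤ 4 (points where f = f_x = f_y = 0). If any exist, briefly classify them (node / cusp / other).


Singular points: {(1, 2)}; classification: cusp.

Compute partial derivatives:
  f_x = -9*x**2 + 4*x*y + 10*x + 2*y**2 - 12*y + 7.
  f_y = 2*x**2 + 4*x*y - 12*x + 6*y**2 - 26*y + 30.
Scan x_0 ∈ {−4, ..., 4}. For each x_0, f_y(x_0, y) is a polynomial in y; find its integer roots y ∈ {−4, ..., 4}, then test f_x and f at those candidates.
  x = -4: f_y(-4, y) = 6*y**2 - 42*y + 110; no integer root y with |y| ≤ 4.
  x = -3: f_y(-3, y) = 6*y**2 - 38*y + 84; no integer root y with |y| ≤ 4.
  x = -2: f_y(-2, y) = 6*y**2 - 34*y + 62; no integer root y with |y| ≤ 4.
  x = -1: f_y(-1, y) = 6*y**2 - 30*y + 44; no integer root y with |y| ≤ 4.
  x = 0: f_y(0, y) = 6*y**2 - 26*y + 30; no integer root y with |y| ≤ 4.
  x = 1: f_y(1, y) = 6*y**2 - 22*y + 20; vanishes at y ∈ {2}. (1, 2): f_x = 0, f = 0 — SINGULAR.
  x = 2: f_y(2, y) = 6*y**2 - 18*y + 14; no integer root y with |y| ≤ 4.
  x = 3: f_y(3, y) = 6*y**2 - 14*y + 12; no integer root y with |y| ≤ 4.
  x = 4: f_y(4, y) = 6*y**2 - 10*y + 14; no integer root y with |y| ≤ 4.
Only singular point on the grid: (1, 2).
Classify: substitute x = 1 + u, y = 2 + v and expand: f = -3*u**3 + 2*u**2*v + 2*u*v**2 + 2*v**3 + v**2.
No constant or linear terms (consistent with a singular point). Quadratic part: v**2. Cubic part: -3*u**3 + 2*u**2*v + 2*u*v**2 + 2*v**3.
The quadratic part v**2 is a perfect square, so there is a single (double) tangent line v = 0, i.e. y = 2. Restricting the cubic part to that line (v = 0) leaves -3*u**3 ≠ 0, so f is not divisible by v and the branch is v² ≈ 3*u**3 to lowest order — this is a cusp.
Classification: cusp.


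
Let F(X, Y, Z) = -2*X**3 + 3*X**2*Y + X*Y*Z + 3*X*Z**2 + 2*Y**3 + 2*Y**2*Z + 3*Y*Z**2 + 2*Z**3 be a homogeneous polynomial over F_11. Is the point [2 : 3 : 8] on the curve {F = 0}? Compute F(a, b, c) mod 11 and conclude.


F(2,3,8) ≡ 6 (mod 11); P is NOT on the curve.

Evaluate F(2, 3, 8) term-by-term (mod 11).
  -2*X**3 ↦ -2·8·1·1 = -16
  3*X**2*Y ↦ 3·4·3·1 = 36
  X*Y*Z ↦ 1·2·3·8 = 48
  3*X*Z**2 ↦ 3·2·1·64 = 384
  2*Y**3 ↦ 2·1·27·1 = 54
  2*Y**2*Z ↦ 2·1·9·8 = 144
  3*Y*Z**2 ↦ 3·1·3·64 = 576
  2*Z**3 ↦ 2·1·1·512 = 1024
Sum: F(2, 3, 8) = (-16) + (36) + (48) + (384) + (54) + (144) + (576) + (1024) = 2250.
Reducing mod 11: 2250 ≡ 6 (mod 11).
Since F(a, b, c) ≡ 6 ≠ 0 (mod 11), P does NOT lie on the curve.


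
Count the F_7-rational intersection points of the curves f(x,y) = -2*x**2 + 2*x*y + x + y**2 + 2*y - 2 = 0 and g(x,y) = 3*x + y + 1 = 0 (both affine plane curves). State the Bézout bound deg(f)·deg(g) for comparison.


Common zeros: ∅; count = 0; Bézout bound = 2.

deg(f) = 2, deg(g) = 1, so Bézout bound = 2.
Scan x ∈ F_7. For each x, list the y ∈ F_7 with f(x, y) ≡ 0 and those with g(x, y) ≡ 0 (mod 7); the common zeros in that column are the intersection.
  x = 0: f ≡ 0 at y ∈ ∅; g ≡ 0 at y ∈ {6}; common: ∅.
  x = 1: f ≡ 0 at y ∈ {5}; g ≡ 0 at y ∈ {3}; common: ∅.
  x = 2: f ≡ 0 at y ∈ ∅; g ≡ 0 at y ∈ {0}; common: ∅.
  x = 3: f ≡ 0 at y ∈ ∅; g ≡ 0 at y ∈ {4}; common: ∅.
  x = 4: f ≡ 0 at y ∈ ∅; g ≡ 0 at y ∈ {1}; common: ∅.
  x = 5: f ≡ 0 at y ∈ ∅; g ≡ 0 at y ∈ {5}; common: ∅.
  x = 6: f ≡ 0 at y ∈ ∅; g ≡ 0 at y ∈ {2}; common: ∅.
Collecting: common zeros = ∅, so the count is 0.
Comparison with the Bézout bound: 0 ≤ 2 = deg(f)·deg(g), as expected for curves with no common component (the affine F_7-count falls short of the bound because intersections may lie at infinity, over extension fields, or carry multiplicity).


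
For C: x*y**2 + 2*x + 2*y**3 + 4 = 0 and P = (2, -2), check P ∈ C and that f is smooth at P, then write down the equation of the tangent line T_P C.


Tangent line at P: 6*x + 16*y + 20 = 0.

Step 1: f(2, -2) = 0, so P lies on C.
Step 2: partial derivatives
  f_x(x, y) = y**2 + 2, f_y(x, y) = 2*x*y + 6*y**2.
  f_x(P) = 6, f_y(P) = 16 (gradient nonzero, so P is smooth).
Step 3: tangent line at P: 6·(x − 2) + 16·(y − -2) = 0.
Expanding: 6*x + 16*y + 20 = 0.


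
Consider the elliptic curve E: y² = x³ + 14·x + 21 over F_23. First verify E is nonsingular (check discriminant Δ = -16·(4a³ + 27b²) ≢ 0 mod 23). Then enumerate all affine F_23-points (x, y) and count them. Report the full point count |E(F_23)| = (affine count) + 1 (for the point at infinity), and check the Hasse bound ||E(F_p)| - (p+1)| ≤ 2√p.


Affine points = {(1, 6), (1, 17), (4, 7), (4, 16), (5, 3), (5, 20), (7, 5), (7, 18), (8, 1), (8, 22), (9, 5), (9, 18), (12, 10), (12, 13), (13, 10), (13, 13), (15, 8), (15, 15), (19, 4), (19, 19), (21, 10), (21, 13), (22, 11), (22, 12)}; affine count = 24; |E(F_23)| = 25.

Discriminant check: Δ ∝ 4a³ + 27b² = 4·14³ + 27·21² = 4·2744 + 27·441 ≡ 21 (mod 23). Nonzero ⇒ E is nonsingular.
For each x ∈ F_23, compute rhs = x³ + 14·x + 21 mod 23, then count y ∈ F_23 with y² ≡ rhs.
  x = 0: rhs = 21, matching y values: none (0 points).
  x = 1: rhs = 13, matching y values: 6, 17 (2 points).
  x = 2: rhs = 11, matching y values: none (0 points).
  x = 3: rhs = 21, matching y values: none (0 points).
  x = 4: rhs = 3, matching y values: 7, 16 (2 points).
  x = 5: rhs = 9, matching y values: 3, 20 (2 points).
  x = 6: rhs = 22, matching y values: none (0 points).
  x = 7: rhs = 2, matching y values: 5, 18 (2 points).
  x = 8: rhs = 1, matching y values: 1, 22 (2 points).
  x = 9: rhs = 2, matching y values: 5, 18 (2 points).
  x = 10: rhs = 11, matching y values: none (0 points).
  x = 11: rhs = 11, matching y values: none (0 points).
  x = 12: rhs = 8, matching y values: 10, 13 (2 points).
  x = 13: rhs = 8, matching y values: 10, 13 (2 points).
  x = 14: rhs = 17, matching y values: none (0 points).
  x = 15: rhs = 18, matching y values: 8, 15 (2 points).
  x = 16: rhs = 17, matching y values: none (0 points).
  x = 17: rhs = 20, matching y values: none (0 points).
  x = 18: rhs = 10, matching y values: none (0 points).
  x = 19: rhs = 16, matching y values: 4, 19 (2 points).
  x = 20: rhs = 21, matching y values: none (0 points).
  x = 21: rhs = 8, matching y values: 10, 13 (2 points).
  x = 22: rhs = 6, matching y values: 11, 12 (2 points).
Total affine count: 24.
Full point count |E(F_23)| = 24 + 1 = 25.
Hasse bound: |25 − (23+1)| = |1| = 1 ≤ 2√23 ≈ 9.5917 ✓.


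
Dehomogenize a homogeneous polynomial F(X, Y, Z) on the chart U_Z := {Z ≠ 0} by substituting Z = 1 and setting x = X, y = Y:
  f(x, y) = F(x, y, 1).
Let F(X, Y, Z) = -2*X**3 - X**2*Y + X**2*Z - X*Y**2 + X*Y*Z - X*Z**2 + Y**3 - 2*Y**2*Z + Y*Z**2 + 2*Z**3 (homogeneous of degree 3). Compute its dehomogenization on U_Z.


f(x, y) = -2*x**3 - x**2*y + x**2 - x*y**2 + x*y - x + y**3 - 2*y**2 + y + 2

On U_Z we set Z = 1. Each monomial c·X^i·Y^j·Z^k in F becomes c·x^i·y^j·1^k = c·x^i·y^j.
Substituting Z = 1: F(X, Y, 1) = -2*x**3 - x**2*y + x**2 - x*y**2 + x*y - x + y**3 - 2*y**2 + y + 2.
Note: deg(f) ≤ deg(F) = 3; strict inequality happens when F is divisible by Z (lost terms).


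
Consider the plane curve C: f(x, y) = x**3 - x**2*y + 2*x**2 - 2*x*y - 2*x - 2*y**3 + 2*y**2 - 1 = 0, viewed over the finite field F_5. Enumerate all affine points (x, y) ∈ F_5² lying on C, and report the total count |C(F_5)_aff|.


Affine F_5-points: {(1, 0), (1, 3), (3, 2), (4, 4)}; count = 4.

For each of the 25 pairs (x, y) ∈ F_5², evaluate f(x, y) mod 5. Record the zeros.
  x = 0: [0↦4, 1↦4, 2↦1, 3↦3, 4↦3]  zeros at y ∈ ∅
  x = 1: [0↦0, 1↦2, 2↦1, 3↦0, 4↦2]  zeros at y ∈ {0, 3}
  x = 2: [0↦1, 1↦3, 2↦2, 3↦1, 4↦3]  zeros at y ∈ ∅
  x = 3: [0↦3, 1↦3, 2↦0, 3↦2, 4↦2]  zeros at y ∈ {2}
  x = 4: [0↦2, 1↦3, 2↦1, 3↦4, 4↦0]  zeros at y ∈ {4}
Collecting zeros: affine points = {(1, 0), (1, 3), (3, 2), (4, 4)}.
Total count |C(F_5)_aff| = 4.


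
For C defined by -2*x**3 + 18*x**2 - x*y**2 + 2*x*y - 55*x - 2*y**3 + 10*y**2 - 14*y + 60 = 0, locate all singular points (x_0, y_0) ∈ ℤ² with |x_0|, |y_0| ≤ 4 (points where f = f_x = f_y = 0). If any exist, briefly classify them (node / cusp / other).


Singular points: {(3, 1)}; classification: cusp.

Compute partial derivatives:
  f_x = -6*x**2 + 36*x - y**2 + 2*y - 55.
  f_y = -2*x*y + 2*x - 6*y**2 + 20*y - 14.
Scan x_0 ∈ {−4, ..., 4}. For each x_0, f_y(x_0, y) is a polynomial in y; find its integer roots y ∈ {−4, ..., 4}, then test f_x and f at those candidates.
  x = -4: f_y(-4, y) = -6*y**2 + 28*y - 22; vanishes at y ∈ {1}. (-4, 1): f_x = -294 ≠ 0.
  x = -3: f_y(-3, y) = -6*y**2 + 26*y - 20; vanishes at y ∈ {1}. (-3, 1): f_x = -216 ≠ 0.
  x = -2: f_y(-2, y) = -6*y**2 + 24*y - 18; vanishes at y ∈ {1, 3}. (-2, 1): f_x = -150 ≠ 0; (-2, 3): f_x = -154 ≠ 0.
  x = -1: f_y(-1, y) = -6*y**2 + 22*y - 16; vanishes at y ∈ {1}. (-1, 1): f_x = -96 ≠ 0.
  x = 0: f_y(0, y) = -6*y**2 + 20*y - 14; vanishes at y ∈ {1}. (0, 1): f_x = -54 ≠ 0.
  x = 1: f_y(1, y) = -6*y**2 + 18*y - 12; vanishes at y ∈ {1, 2}. (1, 1): f_x = -24 ≠ 0; (1, 2): f_x = -25 ≠ 0.
  x = 2: f_y(2, y) = -6*y**2 + 16*y - 10; vanishes at y ∈ {1}. (2, 1): f_x = -6 ≠ 0.
  x = 3: f_y(3, y) = -6*y**2 + 14*y - 8; vanishes at y ∈ {1}. (3, 1): f_x = 0, f = 0 — SINGULAR.
  x = 4: f_y(4, y) = -6*y**2 + 12*y - 6; vanishes at y ∈ {1}. (4, 1): f_x = -6 ≠ 0.
Only singular point on the grid: (3, 1).
Classify: substitute x = 3 + u, y = 1 + v and expand: f = -2*u**3 - u*v**2 - 2*v**3 + v**2.
No constant or linear terms (consistent with a singular point). Quadratic part: v**2. Cubic part: -2*u**3 - u*v**2 - 2*v**3.
The quadratic part v**2 is a perfect square, so there is a single (double) tangent line v = 0, i.e. y = 1. Restricting the cubic part to that line (v = 0) leaves -2*u**3 ≠ 0, so f is not divisible by v and the branch is v² ≈ 2*u**3 to lowest order — this is a cusp.
Classification: cusp.


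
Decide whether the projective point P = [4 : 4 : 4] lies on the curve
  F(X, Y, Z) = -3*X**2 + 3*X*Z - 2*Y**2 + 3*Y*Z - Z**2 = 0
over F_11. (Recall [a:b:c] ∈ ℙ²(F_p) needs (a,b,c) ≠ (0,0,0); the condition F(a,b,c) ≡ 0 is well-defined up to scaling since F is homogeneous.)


F(4,4,4) ≡ 0 (mod 11); P is on the curve.

Evaluate F(4, 4, 4) term-by-term (mod 11).
  -3*X**2 ↦ -3·16·1·1 = -48
  3*X*Z ↦ 3·4·1·4 = 48
  -2*Y**2 ↦ -2·1·16·1 = -32
  3*Y*Z ↦ 3·1·4·4 = 48
  -Z**2 ↦ -1·1·1·16 = -16
Sum: F(4, 4, 4) = (-48) + (48) + (-32) + (48) + (-16) = 0.
Reducing mod 11: 0 ≡ 0 (mod 11).
Since F(a, b, c) ≡ 0 (mod 11), P lies on the curve.


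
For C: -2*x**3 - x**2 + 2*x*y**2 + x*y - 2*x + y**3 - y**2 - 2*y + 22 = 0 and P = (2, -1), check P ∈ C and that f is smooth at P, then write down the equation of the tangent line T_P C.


Tangent line at P: -29*x - 3*y + 55 = 0.

Step 1: f(2, -1) = 0, so P lies on C.
Step 2: partial derivatives
  f_x(x, y) = -6*x**2 - 2*x + 2*y**2 + y - 2, f_y(x, y) = 4*x*y + x + 3*y**2 - 2*y - 2.
  f_x(P) = -29, f_y(P) = -3 (gradient nonzero, so P is smooth).
Step 3: tangent line at P: -29·(x − 2) + -3·(y − -1) = 0.
Expanding: -29*x - 3*y + 55 = 0.


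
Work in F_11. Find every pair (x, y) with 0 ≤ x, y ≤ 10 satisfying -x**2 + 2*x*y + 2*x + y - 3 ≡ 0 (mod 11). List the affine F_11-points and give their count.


Affine F_11-points: {(0, 3), (1, 8), (2, 5), (3, 4), (4, 0), (6, 8), (7, 4), (8, 3), (9, 0), (10, 5)}; count = 10.

For each of the 121 pairs (x, y) ∈ F_11², evaluate f(x, y) mod 11. Record the zeros.
  x = 0: [0↦8, 1↦9, 2↦10, 3↦0, 4↦1, 5↦2, 6↦3, 7↦4, 8↦5, 9↦6, 10↦7]  zeros at y ∈ {3}
  x = 1: [0↦9, 1↦1, 2↦4, 3↦7, 4↦10, 5↦2, 6↦5, 7↦8, 8↦0, 9↦3, 10↦6]  zeros at y ∈ {8}
  x = 2: [0↦8, 1↦2, 2↦7, 3↦1, 4↦6, 5↦0, 6↦5, 7↦10, 8↦4, 9↦9, 10↦3]  zeros at y ∈ {5}
  x = 3: [0↦5, 1↦1, 2↦8, 3↦4, 4↦0, 5↦7, 6↦3, 7↦10, 8↦6, 9↦2, 10↦9]  zeros at y ∈ {4}
  x = 4: [0↦0, 1↦9, 2↦7, 3↦5, 4↦3, 5↦1, 6↦10, 7↦8, 8↦6, 9↦4, 10↦2]  zeros at y ∈ {0}
  x = 5: [0↦4, 1↦4, 2↦4, 3↦4, 4↦4, 5↦4, 6↦4, 7↦4, 8↦4, 9↦4, 10↦4]  zeros at y ∈ ∅
  x = 6: [0↦6, 1↦8, 2↦10, 3↦1, 4↦3, 5↦5, 6↦7, 7↦9, 8↦0, 9↦2, 10↦4]  zeros at y ∈ {8}
  x = 7: [0↦6, 1↦10, 2↦3, 3↦7, 4↦0, 5↦4, 6↦8, 7↦1, 8↦5, 9↦9, 10↦2]  zeros at y ∈ {4}
  x = 8: [0↦4, 1↦10, 2↦5, 3↦0, 4↦6, 5↦1, 6↦7, 7↦2, 8↦8, 9↦3, 10↦9]  zeros at y ∈ {3}
  x = 9: [0↦0, 1↦8, 2↦5, 3↦2, 4↦10, 5↦7, 6↦4, 7↦1, 8↦9, 9↦6, 10↦3]  zeros at y ∈ {0}
  x = 10: [0↦5, 1↦4, 2↦3, 3↦2, 4↦1, 5↦0, 6↦10, 7↦9, 8↦8, 9↦7, 10↦6]  zeros at y ∈ {5}
Collecting zeros: affine points = {(0, 3), (1, 8), (2, 5), (3, 4), (4, 0), (6, 8), (7, 4), (8, 3), (9, 0), (10, 5)}.
Total count |C(F_11)_aff| = 10.


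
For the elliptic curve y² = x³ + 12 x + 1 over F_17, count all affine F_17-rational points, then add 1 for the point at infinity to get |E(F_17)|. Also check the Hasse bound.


Affine points = {(0, 1), (0, 16), (2, 4), (2, 13), (3, 8), (3, 9), (5, 4), (5, 13), (6, 0), (10, 4), (10, 13), (11, 6), (11, 11), (13, 5), (13, 12)}; affine count = 15; |E(F_17)| = 16.

Discriminant check: Δ ∝ 4a³ + 27b² = 4·12³ + 27·1² = 4·1728 + 27·1 ≡ 3 (mod 17). Nonzero ⇒ E is nonsingular.
For each x ∈ F_17, compute rhs = x³ + 12·x + 1 mod 17, then count y ∈ F_17 with y² ≡ rhs.
  x = 0: rhs = 1, matching y values: 1, 16 (2 points).
  x = 1: rhs = 14, matching y values: none (0 points).
  x = 2: rhs = 16, matching y values: 4, 13 (2 points).
  x = 3: rhs = 13, matching y values: 8, 9 (2 points).
  x = 4: rhs = 11, matching y values: none (0 points).
  x = 5: rhs = 16, matching y values: 4, 13 (2 points).
  x = 6: rhs = 0, matching y values: 0 (1 points).
  x = 7: rhs = 3, matching y values: none (0 points).
  x = 8: rhs = 14, matching y values: none (0 points).
  x = 9: rhs = 5, matching y values: none (0 points).
  x = 10: rhs = 16, matching y values: 4, 13 (2 points).
  x = 11: rhs = 2, matching y values: 6, 11 (2 points).
  x = 12: rhs = 3, matching y values: none (0 points).
  x = 13: rhs = 8, matching y values: 5, 12 (2 points).
  x = 14: rhs = 6, matching y values: none (0 points).
  x = 15: rhs = 3, matching y values: none (0 points).
  x = 16: rhs = 5, matching y values: none (0 points).
Total affine count: 15.
Full point count |E(F_17)| = 15 + 1 = 16.
Hasse bound: |16 − (17+1)| = |-2| = 2 ≤ 2√17 ≈ 8.2462 ✓.


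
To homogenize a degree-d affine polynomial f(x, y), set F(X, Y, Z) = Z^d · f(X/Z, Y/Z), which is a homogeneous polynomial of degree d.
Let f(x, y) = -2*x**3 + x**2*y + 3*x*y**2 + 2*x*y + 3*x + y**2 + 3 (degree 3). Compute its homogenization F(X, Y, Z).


F(X, Y, Z) = -2*X**3 + X**2*Y + 3*X*Y**2 + 2*X*Y*Z + 3*X*Z**2 + Y**2*Z + 3*Z**3

deg(f) = 3.
Substitute x = X/Z, y = Y/Z into f, then multiply by Z^3.
  monomial -2·x^3·y^0 ↦ -2·X^3·Y^0·Z^0.
  monomial 1·x^2·y^1 ↦ 1·X^2·Y^1·Z^0.
  monomial 3·x^1·y^2 ↦ 3·X^1·Y^2·Z^0.
  monomial 2·x^1·y^1 ↦ 2·X^1·Y^1·Z^1.
  monomial 3·x^1·y^0 ↦ 3·X^1·Y^0·Z^2.
  monomial 1·x^0·y^2 ↦ 1·X^0·Y^2·Z^1.
  monomial 3·x^0·y^0 ↦ 3·X^0·Y^0·Z^3.
Collecting: F(X, Y, Z) = -2*X**3 + X**2*Y + 3*X*Y**2 + 2*X*Y*Z + 3*X*Z**2 + Y**2*Z + 3*Z**3.


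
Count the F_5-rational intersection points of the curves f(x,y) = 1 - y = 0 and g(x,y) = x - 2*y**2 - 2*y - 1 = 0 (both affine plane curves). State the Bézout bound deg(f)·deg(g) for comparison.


Common zeros: {(0, 1)}; count = 1; Bézout bound = 2.

deg(f) = 1, deg(g) = 2, so Bézout bound = 2.
Scan x ∈ F_5. For each x, list the y ∈ F_5 with f(x, y) ≡ 0 and those with g(x, y) ≡ 0 (mod 5); the common zeros in that column are the intersection.
  x = 0: f ≡ 0 at y ∈ {1}; g ≡ 0 at y ∈ {1, 3}; common: {1}.
  x = 1: f ≡ 0 at y ∈ {1}; g ≡ 0 at y ∈ {0, 4}; common: ∅.
  x = 2: f ≡ 0 at y ∈ {1}; g ≡ 0 at y ∈ ∅; common: ∅.
  x = 3: f ≡ 0 at y ∈ {1}; g ≡ 0 at y ∈ {2}; common: ∅.
  x = 4: f ≡ 0 at y ∈ {1}; g ≡ 0 at y ∈ ∅; common: ∅.
Collecting: common zeros = {(0, 1)}, so the count is 1.
Comparison with the Bézout bound: 1 ≤ 2 = deg(f)·deg(g), as expected for curves with no common component (the affine F_5-count falls short of the bound because intersections may lie at infinity, over extension fields, or carry multiplicity).


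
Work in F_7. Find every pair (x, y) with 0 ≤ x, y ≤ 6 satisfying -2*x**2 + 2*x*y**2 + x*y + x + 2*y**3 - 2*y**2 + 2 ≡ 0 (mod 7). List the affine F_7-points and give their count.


Affine F_7-points: {(0, 4), (1, 4), (3, 6), (4, 1), (5, 1), (5, 3), (5, 6), (6, 3)}; count = 8.

For each of the 49 pairs (x, y) ∈ F_7², evaluate f(x, y) mod 7. Record the zeros.
  x = 0: [0↦2, 1↦2, 2↦3, 3↦3, 4↦0, 5↦6, 6↦5]  zeros at y ∈ {4}
  x = 1: [0↦1, 1↦4, 2↦5, 3↦2, 4↦0, 5↦4, 6↦5]  zeros at y ∈ {4}
  x = 2: [0↦3, 1↦2, 2↦3, 3↦4, 4↦3, 5↦5, 6↦1]  zeros at y ∈ ∅
  x = 3: [0↦1, 1↦3, 2↦4, 3↦2, 4↦2, 5↦2, 6↦0]  zeros at y ∈ {6}
  x = 4: [0↦2, 1↦0, 2↦1, 3↦3, 4↦4, 5↦2, 6↦2]  zeros at y ∈ {1}
  x = 5: [0↦6, 1↦0, 2↦1, 3↦0, 4↦2, 5↦5, 6↦0]  zeros at y ∈ {1, 3, 6}
  x = 6: [0↦6, 1↦3, 2↦4, 3↦0, 4↦3, 5↦4, 6↦1]  zeros at y ∈ {3}
Collecting zeros: affine points = {(0, 4), (1, 4), (3, 6), (4, 1), (5, 1), (5, 3), (5, 6), (6, 3)}.
Total count |C(F_7)_aff| = 8.


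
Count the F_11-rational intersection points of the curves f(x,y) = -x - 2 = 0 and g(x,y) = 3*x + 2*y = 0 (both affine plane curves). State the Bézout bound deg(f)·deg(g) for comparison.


Common zeros: {(9, 3)}; count = 1; Bézout bound = 1.

deg(f) = 1, deg(g) = 1, so Bézout bound = 1.
Scan x ∈ F_11. For each x, list the y ∈ F_11 with f(x, y) ≡ 0 and those with g(x, y) ≡ 0 (mod 11); the common zeros in that column are the intersection.
  x = 0: f ≡ 0 at y ∈ ∅; g ≡ 0 at y ∈ {0}; common: ∅.
  x = 1: f ≡ 0 at y ∈ ∅; g ≡ 0 at y ∈ {4}; common: ∅.
  x = 2: f ≡ 0 at y ∈ ∅; g ≡ 0 at y ∈ {8}; common: ∅.
  x = 3: f ≡ 0 at y ∈ ∅; g ≡ 0 at y ∈ {1}; common: ∅.
  x = 4: f ≡ 0 at y ∈ ∅; g ≡ 0 at y ∈ {5}; common: ∅.
  x = 5: f ≡ 0 at y ∈ ∅; g ≡ 0 at y ∈ {9}; common: ∅.
  x = 6: f ≡ 0 at y ∈ ∅; g ≡ 0 at y ∈ {2}; common: ∅.
  x = 7: f ≡ 0 at y ∈ ∅; g ≡ 0 at y ∈ {6}; common: ∅.
  x = 8: f ≡ 0 at y ∈ ∅; g ≡ 0 at y ∈ {10}; common: ∅.
  x = 9: f ≡ 0 at y ∈ {0, 1, 2, 3, 4, 5, 6, 7, 8, 9, 10}; g ≡ 0 at y ∈ {3}; common: {3}.
  x = 10: f ≡ 0 at y ∈ ∅; g ≡ 0 at y ∈ {7}; common: ∅.
Collecting: common zeros = {(9, 3)}, so the count is 1.
Comparison with the Bézout bound: 1 ≤ 1 = deg(f)·deg(g), as expected for curves with no common component (the bound is attained).


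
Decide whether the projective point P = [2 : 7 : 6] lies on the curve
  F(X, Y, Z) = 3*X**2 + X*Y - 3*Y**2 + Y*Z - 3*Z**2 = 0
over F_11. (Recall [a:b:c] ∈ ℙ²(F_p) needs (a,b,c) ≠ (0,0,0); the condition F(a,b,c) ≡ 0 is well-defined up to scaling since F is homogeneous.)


F(2,7,6) ≡ 0 (mod 11); P is on the curve.

Evaluate F(2, 7, 6) term-by-term (mod 11).
  3*X**2 ↦ 3·4·1·1 = 12
  X*Y ↦ 1·2·7·1 = 14
  -3*Y**2 ↦ -3·1·49·1 = -147
  Y*Z ↦ 1·1·7·6 = 42
  -3*Z**2 ↦ -3·1·1·36 = -108
Sum: F(2, 7, 6) = (12) + (14) + (-147) + (42) + (-108) = -187.
Reducing mod 11: -187 ≡ 0 (mod 11).
Since F(a, b, c) ≡ 0 (mod 11), P lies on the curve.


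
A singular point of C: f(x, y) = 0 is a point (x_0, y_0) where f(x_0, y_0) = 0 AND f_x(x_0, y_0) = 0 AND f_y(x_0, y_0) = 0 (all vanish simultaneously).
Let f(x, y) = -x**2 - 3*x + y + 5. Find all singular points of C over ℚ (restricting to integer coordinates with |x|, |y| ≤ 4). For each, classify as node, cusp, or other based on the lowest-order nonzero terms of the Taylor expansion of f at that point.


No singular points in the scanned grid; C is smooth there.

Compute partial derivatives:
  f_x = -2*x - 3.
  f_y = 1.
f_y = 1 is a nonzero constant, so f_y never vanishes: no point (x, y) can satisfy f = f_x = f_y = 0. In particular no (x, y) ∈ {−4, ..., 4}² is singular; the curve is smooth.


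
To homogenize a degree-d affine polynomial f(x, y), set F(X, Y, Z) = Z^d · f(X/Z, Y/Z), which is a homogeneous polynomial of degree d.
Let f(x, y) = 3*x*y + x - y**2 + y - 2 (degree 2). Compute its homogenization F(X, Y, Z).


F(X, Y, Z) = 3*X*Y + X*Z - Y**2 + Y*Z - 2*Z**2

deg(f) = 2.
Substitute x = X/Z, y = Y/Z into f, then multiply by Z^2.
  monomial 3·x^1·y^1 ↦ 3·X^1·Y^1·Z^0.
  monomial 1·x^1·y^0 ↦ 1·X^1·Y^0·Z^1.
  monomial -1·x^0·y^2 ↦ -1·X^0·Y^2·Z^0.
  monomial 1·x^0·y^1 ↦ 1·X^0·Y^1·Z^1.
  monomial -2·x^0·y^0 ↦ -2·X^0·Y^0·Z^2.
Collecting: F(X, Y, Z) = 3*X*Y + X*Z - Y**2 + Y*Z - 2*Z**2.


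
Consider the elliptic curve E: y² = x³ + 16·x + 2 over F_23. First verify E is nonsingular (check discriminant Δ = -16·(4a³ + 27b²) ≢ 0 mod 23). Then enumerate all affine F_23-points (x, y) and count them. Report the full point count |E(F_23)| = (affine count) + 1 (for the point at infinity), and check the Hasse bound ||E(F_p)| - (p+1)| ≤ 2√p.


Affine points = {(0, 5), (0, 18), (3, 10), (3, 13), (5, 0), (9, 1), (9, 22), (10, 9), (10, 14), (12, 6), (12, 17), (14, 7), (14, 16), (15, 11), (15, 12), (17, 9), (17, 14), (18, 2), (18, 21), (19, 9), (19, 14), (21, 10), (21, 13), (22, 10), (22, 13)}; affine count = 25; |E(F_23)| = 26.

Discriminant check: Δ ∝ 4a³ + 27b² = 4·16³ + 27·2² = 4·4096 + 27·4 ≡ 1 (mod 23). Nonzero ⇒ E is nonsingular.
For each x ∈ F_23, compute rhs = x³ + 16·x + 2 mod 23, then count y ∈ F_23 with y² ≡ rhs.
  x = 0: rhs = 2, matching y values: 5, 18 (2 points).
  x = 1: rhs = 19, matching y values: none (0 points).
  x = 2: rhs = 19, matching y values: none (0 points).
  x = 3: rhs = 8, matching y values: 10, 13 (2 points).
  x = 4: rhs = 15, matching y values: none (0 points).
  x = 5: rhs = 0, matching y values: 0 (1 points).
  x = 6: rhs = 15, matching y values: none (0 points).
  x = 7: rhs = 20, matching y values: none (0 points).
  x = 8: rhs = 21, matching y values: none (0 points).
  x = 9: rhs = 1, matching y values: 1, 22 (2 points).
  x = 10: rhs = 12, matching y values: 9, 14 (2 points).
  x = 11: rhs = 14, matching y values: none (0 points).
  x = 12: rhs = 13, matching y values: 6, 17 (2 points).
  x = 13: rhs = 15, matching y values: none (0 points).
  x = 14: rhs = 3, matching y values: 7, 16 (2 points).
  x = 15: rhs = 6, matching y values: 11, 12 (2 points).
  x = 16: rhs = 7, matching y values: none (0 points).
  x = 17: rhs = 12, matching y values: 9, 14 (2 points).
  x = 18: rhs = 4, matching y values: 2, 21 (2 points).
  x = 19: rhs = 12, matching y values: 9, 14 (2 points).
  x = 20: rhs = 19, matching y values: none (0 points).
  x = 21: rhs = 8, matching y values: 10, 13 (2 points).
  x = 22: rhs = 8, matching y values: 10, 13 (2 points).
Total affine count: 25.
Full point count |E(F_23)| = 25 + 1 = 26.
Hasse bound: |26 − (23+1)| = |2| = 2 ≤ 2√23 ≈ 9.5917 ✓.


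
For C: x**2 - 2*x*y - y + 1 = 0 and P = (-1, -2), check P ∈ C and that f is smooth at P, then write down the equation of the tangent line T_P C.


Tangent line at P: 2*x + y + 4 = 0.

Step 1: f(-1, -2) = 0, so P lies on C.
Step 2: partial derivatives
  f_x(x, y) = 2*x - 2*y, f_y(x, y) = -2*x - 1.
  f_x(P) = 2, f_y(P) = 1 (gradient nonzero, so P is smooth).
Step 3: tangent line at P: 2·(x − -1) + 1·(y − -2) = 0.
Expanding: 2*x + y + 4 = 0.


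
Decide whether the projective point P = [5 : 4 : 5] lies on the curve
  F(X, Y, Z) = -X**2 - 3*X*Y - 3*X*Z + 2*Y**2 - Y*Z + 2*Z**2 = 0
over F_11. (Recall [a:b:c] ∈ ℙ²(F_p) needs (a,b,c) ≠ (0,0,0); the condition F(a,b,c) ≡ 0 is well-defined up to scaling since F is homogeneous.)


F(5,4,5) ≡ 1 (mod 11); P is NOT on the curve.

Evaluate F(5, 4, 5) term-by-term (mod 11).
  -X**2 ↦ -1·25·1·1 = -25
  -3*X*Y ↦ -3·5·4·1 = -60
  -3*X*Z ↦ -3·5·1·5 = -75
  2*Y**2 ↦ 2·1·16·1 = 32
  -Y*Z ↦ -1·1·4·5 = -20
  2*Z**2 ↦ 2·1·1·25 = 50
Sum: F(5, 4, 5) = (-25) + (-60) + (-75) + (32) + (-20) + (50) = -98.
Reducing mod 11: -98 ≡ 1 (mod 11).
Since F(a, b, c) ≡ 1 ≠ 0 (mod 11), P does NOT lie on the curve.


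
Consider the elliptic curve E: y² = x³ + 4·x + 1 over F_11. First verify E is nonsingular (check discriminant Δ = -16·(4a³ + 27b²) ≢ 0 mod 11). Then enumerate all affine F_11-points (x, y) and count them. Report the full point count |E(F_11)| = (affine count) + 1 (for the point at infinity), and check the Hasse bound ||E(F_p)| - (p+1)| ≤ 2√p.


Affine points = {(0, 1), (0, 10), (4, 2), (4, 9), (5, 5), (5, 6), (7, 3), (7, 8)}; affine count = 8; |E(F_11)| = 9.

Discriminant check: Δ ∝ 4a³ + 27b² = 4·4³ + 27·1² = 4·64 + 27·1 ≡ 8 (mod 11). Nonzero ⇒ E is nonsingular.
For each x ∈ F_11, compute rhs = x³ + 4·x + 1 mod 11, then count y ∈ F_11 with y² ≡ rhs.
  x = 0: rhs = 1, matching y values: 1, 10 (2 points).
  x = 1: rhs = 6, matching y values: none (0 points).
  x = 2: rhs = 6, matching y values: none (0 points).
  x = 3: rhs = 7, matching y values: none (0 points).
  x = 4: rhs = 4, matching y values: 2, 9 (2 points).
  x = 5: rhs = 3, matching y values: 5, 6 (2 points).
  x = 6: rhs = 10, matching y values: none (0 points).
  x = 7: rhs = 9, matching y values: 3, 8 (2 points).
  x = 8: rhs = 6, matching y values: none (0 points).
  x = 9: rhs = 7, matching y values: none (0 points).
  x = 10: rhs = 7, matching y values: none (0 points).
Total affine count: 8.
Full point count |E(F_11)| = 8 + 1 = 9.
Hasse bound: |9 − (11+1)| = |-3| = 3 ≤ 2√11 ≈ 6.6332 ✓.


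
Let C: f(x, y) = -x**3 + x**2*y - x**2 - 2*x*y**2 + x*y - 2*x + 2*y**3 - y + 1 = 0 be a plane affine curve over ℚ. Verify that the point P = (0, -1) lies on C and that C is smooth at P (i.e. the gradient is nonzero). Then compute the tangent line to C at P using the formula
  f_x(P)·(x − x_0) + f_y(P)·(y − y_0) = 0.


Tangent line at P: -5*x + 5*y + 5 = 0.

Step 1: f(0, -1) = 0, so P lies on C.
Step 2: partial derivatives
  f_x(x, y) = -3*x**2 + 2*x*y - 2*x - 2*y**2 + y - 2, f_y(x, y) = x**2 - 4*x*y + x + 6*y**2 - 1.
  f_x(P) = -5, f_y(P) = 5 (gradient nonzero, so P is smooth).
Step 3: tangent line at P: -5·(x − 0) + 5·(y − -1) = 0.
Expanding: -5*x + 5*y + 5 = 0.
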